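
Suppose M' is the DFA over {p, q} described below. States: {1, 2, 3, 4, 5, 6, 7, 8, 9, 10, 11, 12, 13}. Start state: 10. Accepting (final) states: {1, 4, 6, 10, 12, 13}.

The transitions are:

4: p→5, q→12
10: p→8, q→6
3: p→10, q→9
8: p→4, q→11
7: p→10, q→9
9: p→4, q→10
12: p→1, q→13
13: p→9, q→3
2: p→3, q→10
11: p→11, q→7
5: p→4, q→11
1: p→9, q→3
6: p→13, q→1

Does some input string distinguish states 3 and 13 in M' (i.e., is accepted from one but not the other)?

Yes

First remove the unreachable states {2}; 12 states remain.
Initial partition by acceptance: {1,4,6,10,12,13} | {3,5,7,8,9,11}.
Refine {1,4,6,10,12,13} on symbol p: members go to different blocks, giving {1,4,10,13} and {6,12}.
On input q, block {1,4,10,13} splits into {1,13} and {4,10}.
Refine {3,5,7,8,9,11} on symbol p: members go to different blocks, giving {3,5,7,8,9} and {11}.
Split {3,5,7,8,9} by δ(·,q) → {3,7} and {5,8} and {9}.
Stable partition: {1,13} | {3,7} | {6,12} | {4,10} | {11} | {5,8} | {9} — 7 equivalence classes.
3 and 13 end up in different blocks, so they are distinguishable. For instance, the string 'ε' is accepted from only 13.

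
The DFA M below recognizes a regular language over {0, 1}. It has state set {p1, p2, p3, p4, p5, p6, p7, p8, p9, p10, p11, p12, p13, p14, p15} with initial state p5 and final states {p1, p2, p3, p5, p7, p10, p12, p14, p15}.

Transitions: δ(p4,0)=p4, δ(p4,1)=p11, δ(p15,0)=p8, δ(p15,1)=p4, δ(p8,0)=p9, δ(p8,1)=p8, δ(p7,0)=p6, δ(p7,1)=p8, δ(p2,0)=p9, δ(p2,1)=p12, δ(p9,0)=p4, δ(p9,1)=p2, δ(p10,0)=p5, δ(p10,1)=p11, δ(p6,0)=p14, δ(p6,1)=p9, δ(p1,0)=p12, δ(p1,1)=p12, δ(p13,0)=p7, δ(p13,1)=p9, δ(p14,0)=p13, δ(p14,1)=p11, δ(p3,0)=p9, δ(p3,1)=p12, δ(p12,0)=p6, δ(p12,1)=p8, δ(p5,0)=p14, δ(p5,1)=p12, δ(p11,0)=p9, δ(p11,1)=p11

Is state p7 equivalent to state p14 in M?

Reachable states from the start: {p2,p4,p5,p6,p7,p8,p9,p11,p12,p13,p14}. Unreachable: {p1,p3,p10,p15} — drop them.
Start with accepting vs non-accepting: {p2,p5,p7,p12,p14} | {p4,p6,p8,p9,p11,p13}.
Split {p2,p5,p7,p12,p14} by δ(·,0) → {p2,p7,p12,p14} and {p5}.
Refine {p2,p7,p12,p14} on symbol 1: members go to different blocks, giving {p7,p12,p14} and {p2}.
Split {p4,p6,p8,p9,p11,p13} by δ(·,0) → {p4,p8,p9,p11} and {p6,p13}.
Split {p4,p8,p9,p11} by δ(·,1) → {p4,p8,p11} and {p9}.
On input 0, block {p4,p8,p11} splits into {p8,p11} and {p4}.
No further refinement is possible. Final partition (7 blocks): {p7,p12,p14} | {p8,p11} | {p5} | {p2} | {p6,p13} | {p9} | {p4}.
p7 and p14 lie in the same block of the stable partition, so they are equivalent — no string distinguishes them.

Yes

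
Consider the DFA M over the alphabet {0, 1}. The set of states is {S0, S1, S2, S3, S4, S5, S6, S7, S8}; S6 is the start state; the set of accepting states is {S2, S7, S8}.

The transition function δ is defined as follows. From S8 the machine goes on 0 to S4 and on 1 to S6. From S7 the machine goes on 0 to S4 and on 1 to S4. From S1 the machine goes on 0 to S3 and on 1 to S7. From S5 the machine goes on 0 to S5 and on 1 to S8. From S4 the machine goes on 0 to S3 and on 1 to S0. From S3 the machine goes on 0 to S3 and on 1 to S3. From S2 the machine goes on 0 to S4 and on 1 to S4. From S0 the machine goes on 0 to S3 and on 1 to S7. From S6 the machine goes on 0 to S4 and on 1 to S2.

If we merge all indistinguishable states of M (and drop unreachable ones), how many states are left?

5

Reachable states from the start: {S0,S2,S3,S4,S6,S7}. Unreachable: {S1,S5,S8} — drop them.
Start with accepting vs non-accepting: {S2,S7} | {S0,S3,S4,S6}.
On input 1, block {S0,S3,S4,S6} splits into {S0,S6} and {S3,S4}.
On input 1, block {S3,S4} splits into {S3} and {S4}.
Split {S0,S6} by δ(·,0) → {S0} and {S6}.
No further refinement is possible. Final partition (5 blocks): {S2,S7} | {S0} | {S3} | {S4} | {S6}.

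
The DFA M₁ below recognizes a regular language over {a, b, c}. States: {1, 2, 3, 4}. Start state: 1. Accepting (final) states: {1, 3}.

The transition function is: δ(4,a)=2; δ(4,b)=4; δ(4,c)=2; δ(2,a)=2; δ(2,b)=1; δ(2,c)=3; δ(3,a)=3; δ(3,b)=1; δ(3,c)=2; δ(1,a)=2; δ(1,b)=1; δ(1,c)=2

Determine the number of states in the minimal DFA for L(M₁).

3

States {4} cannot be reached from the start state, so discard them.
P0 = {1,3} | {2}.
Split {1,3} by δ(·,a) → {1} and {3}.
The partition is now stable with 3 blocks: {1} | {2} | {3}.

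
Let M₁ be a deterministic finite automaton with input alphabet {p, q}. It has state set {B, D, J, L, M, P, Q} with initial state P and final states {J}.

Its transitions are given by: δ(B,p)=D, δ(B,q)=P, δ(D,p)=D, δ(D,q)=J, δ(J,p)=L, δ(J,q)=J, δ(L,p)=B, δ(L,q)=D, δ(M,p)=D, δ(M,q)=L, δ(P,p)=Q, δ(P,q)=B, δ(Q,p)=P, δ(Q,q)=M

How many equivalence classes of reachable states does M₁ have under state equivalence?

7

P0 = {J} | {B,D,L,M,P,Q}.
On input q, block {B,D,L,M,P,Q} splits into {B,L,M,P,Q} and {D}.
On input p, block {B,L,M,P,Q} splits into {L,P,Q} and {B,M}.
Refine {L,P,Q} on symbol p: members go to different blocks, giving {P,Q} and {L}.
On input q, block {B,M} splits into {B} and {M}.
Refine {P,Q} on symbol q: members go to different blocks, giving {P} and {Q}.
No further refinement is possible. Final partition (7 blocks): {J} | {P} | {D} | {B} | {L} | {M} | {Q}.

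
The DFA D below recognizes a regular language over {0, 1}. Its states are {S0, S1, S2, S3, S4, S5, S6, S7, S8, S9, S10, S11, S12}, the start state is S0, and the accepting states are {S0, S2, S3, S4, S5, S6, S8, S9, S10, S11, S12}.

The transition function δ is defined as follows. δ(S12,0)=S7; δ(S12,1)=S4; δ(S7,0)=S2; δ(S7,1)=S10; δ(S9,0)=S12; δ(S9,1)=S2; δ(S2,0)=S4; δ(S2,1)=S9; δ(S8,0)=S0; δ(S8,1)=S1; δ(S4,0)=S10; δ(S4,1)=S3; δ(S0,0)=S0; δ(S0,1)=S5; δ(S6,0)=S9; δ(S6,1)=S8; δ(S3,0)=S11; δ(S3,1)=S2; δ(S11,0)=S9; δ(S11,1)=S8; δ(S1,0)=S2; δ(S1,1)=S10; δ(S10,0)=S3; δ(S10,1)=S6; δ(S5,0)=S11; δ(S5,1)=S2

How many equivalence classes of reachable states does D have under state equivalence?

Start with accepting vs non-accepting: {S0,S2,S3,S4,S5,S6,S8,S9,S10,S11,S12} | {S1,S7}.
Refine {S0,S2,S3,S4,S5,S6,S8,S9,S10,S11,S12} on symbol 0: members go to different blocks, giving {S0,S2,S3,S4,S5,S6,S8,S9,S10,S11} and {S12}.
Split {S0,S2,S3,S4,S5,S6,S8,S9,S10,S11} by δ(·,0) → {S0,S2,S3,S4,S5,S6,S8,S10,S11} and {S9}.
Split {S0,S2,S3,S4,S5,S6,S8,S10,S11} by δ(·,0) → {S0,S2,S3,S4,S5,S8,S10} and {S6,S11}.
Refine {S0,S2,S3,S4,S5,S8,S10} on symbol 0: members go to different blocks, giving {S0,S2,S4,S8,S10} and {S3,S5}.
On input 0, block {S0,S2,S4,S8,S10} splits into {S0,S2,S4,S8} and {S10}.
Refine {S0,S2,S4,S8} on symbol 0: members go to different blocks, giving {S0,S2,S8} and {S4}.
On input 0, block {S0,S2,S8} splits into {S0,S8} and {S2}.
Split {S0,S8} by δ(·,1) → {S0} and {S8}.
Stable partition: {S0} | {S1,S7} | {S12} | {S9} | {S6,S11} | {S3,S5} | {S10} | {S4} | {S2} | {S8} — 10 equivalence classes.

10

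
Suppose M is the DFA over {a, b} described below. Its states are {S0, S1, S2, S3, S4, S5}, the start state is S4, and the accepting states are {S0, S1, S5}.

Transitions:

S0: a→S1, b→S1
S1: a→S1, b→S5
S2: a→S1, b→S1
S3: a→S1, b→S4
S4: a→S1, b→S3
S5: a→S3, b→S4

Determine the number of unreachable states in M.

2

No path from S4 leads to S0, S2; the other 4 states are all reachable.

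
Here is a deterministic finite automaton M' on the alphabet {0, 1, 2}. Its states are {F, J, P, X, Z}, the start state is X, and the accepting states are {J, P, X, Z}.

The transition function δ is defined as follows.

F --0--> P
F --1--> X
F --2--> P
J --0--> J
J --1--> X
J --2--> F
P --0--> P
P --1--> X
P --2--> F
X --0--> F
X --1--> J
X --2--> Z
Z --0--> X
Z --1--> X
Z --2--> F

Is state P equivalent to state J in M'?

P0 = {J,P,X,Z} | {F}.
On input 0, block {J,P,X,Z} splits into {J,P,Z} and {X}.
Refine {J,P,Z} on symbol 0: members go to different blocks, giving {J,P} and {Z}.
The partition is now stable with 4 blocks: {J,P} | {F} | {X} | {Z}.
P and J lie in the same block of the stable partition, so they are equivalent — no string distinguishes them.

Yes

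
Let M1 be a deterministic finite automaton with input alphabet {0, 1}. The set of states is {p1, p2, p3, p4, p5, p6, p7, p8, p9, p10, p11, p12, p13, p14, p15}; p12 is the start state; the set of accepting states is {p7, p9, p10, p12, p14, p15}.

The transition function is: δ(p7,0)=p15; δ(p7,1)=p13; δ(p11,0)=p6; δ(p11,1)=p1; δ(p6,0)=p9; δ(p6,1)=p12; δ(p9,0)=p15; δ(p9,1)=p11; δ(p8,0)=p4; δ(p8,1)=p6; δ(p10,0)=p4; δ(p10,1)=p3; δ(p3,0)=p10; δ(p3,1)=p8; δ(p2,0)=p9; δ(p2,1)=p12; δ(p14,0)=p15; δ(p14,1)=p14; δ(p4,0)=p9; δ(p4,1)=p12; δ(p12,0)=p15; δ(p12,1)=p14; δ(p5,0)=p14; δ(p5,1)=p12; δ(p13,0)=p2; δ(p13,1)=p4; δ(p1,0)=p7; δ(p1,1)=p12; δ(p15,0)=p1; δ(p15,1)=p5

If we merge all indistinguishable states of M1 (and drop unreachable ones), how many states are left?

6

Reachable states from the start: {p1,p2,p4,p5,p6,p7,p9,p11,p12,p13,p14,p15}. Unreachable: {p3,p8,p10} — drop them.
Start with accepting vs non-accepting: {p7,p9,p12,p14,p15} | {p1,p2,p4,p5,p6,p11,p13}.
Split {p7,p9,p12,p14,p15} by δ(·,0) → {p7,p9,p12,p14} and {p15}.
Split {p7,p9,p12,p14} by δ(·,1) → {p7,p9} and {p12,p14}.
Split {p1,p2,p4,p5,p6,p11,p13} by δ(·,0) → {p1,p2,p4,p6} and {p11,p13} and {p5}.
Stable partition: {p7,p9} | {p1,p2,p4,p6} | {p15} | {p12,p14} | {p11,p13} | {p5} — 6 equivalence classes.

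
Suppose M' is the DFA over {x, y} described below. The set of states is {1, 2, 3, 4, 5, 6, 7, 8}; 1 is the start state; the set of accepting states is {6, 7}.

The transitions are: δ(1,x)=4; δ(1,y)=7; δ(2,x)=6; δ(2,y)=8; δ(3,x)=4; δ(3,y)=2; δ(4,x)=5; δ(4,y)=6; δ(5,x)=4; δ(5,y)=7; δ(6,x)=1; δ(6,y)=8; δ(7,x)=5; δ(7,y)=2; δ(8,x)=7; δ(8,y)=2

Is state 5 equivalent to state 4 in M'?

Yes

Reachable states from the start: {1,2,4,5,6,7,8}. Unreachable: {3} — drop them.
Initial partition by acceptance: {6,7} | {1,2,4,5,8}.
On input x, block {1,2,4,5,8} splits into {1,4,5} and {2,8}.
The partition is now stable with 3 blocks: {6,7} | {1,4,5} | {2,8}.
5 and 4 lie in the same block of the stable partition, so they are equivalent — no string distinguishes them.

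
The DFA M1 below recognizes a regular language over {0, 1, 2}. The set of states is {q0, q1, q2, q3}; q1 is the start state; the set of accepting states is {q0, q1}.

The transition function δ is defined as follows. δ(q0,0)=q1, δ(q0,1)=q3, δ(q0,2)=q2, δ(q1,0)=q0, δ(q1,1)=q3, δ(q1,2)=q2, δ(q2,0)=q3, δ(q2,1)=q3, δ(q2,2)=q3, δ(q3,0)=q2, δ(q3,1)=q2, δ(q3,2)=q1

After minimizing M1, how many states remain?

Every state is reachable, so we keep all 4.
P0 = {q0,q1} | {q2,q3}.
Split {q2,q3} by δ(·,2) → {q2} and {q3}.
Stable partition: {q0,q1} | {q2} | {q3} — 3 equivalence classes.

3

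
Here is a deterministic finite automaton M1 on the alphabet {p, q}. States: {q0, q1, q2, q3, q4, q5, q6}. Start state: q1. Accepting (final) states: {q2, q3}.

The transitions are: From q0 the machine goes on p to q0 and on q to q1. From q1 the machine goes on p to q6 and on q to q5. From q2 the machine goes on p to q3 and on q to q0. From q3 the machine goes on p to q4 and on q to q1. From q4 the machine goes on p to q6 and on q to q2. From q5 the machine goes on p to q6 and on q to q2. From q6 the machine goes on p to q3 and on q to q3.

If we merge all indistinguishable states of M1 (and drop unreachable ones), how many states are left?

6

Initial partition by acceptance: {q2,q3} | {q0,q1,q4,q5,q6}.
Refine {q2,q3} on symbol p: members go to different blocks, giving {q2} and {q3}.
Split {q0,q1,q4,q5,q6} by δ(·,p) → {q0,q1,q4,q5} and {q6}.
Split {q0,q1,q4,q5} by δ(·,p) → {q1,q4,q5} and {q0}.
On input q, block {q1,q4,q5} splits into {q4,q5} and {q1}.
Stable partition: {q2} | {q4,q5} | {q3} | {q6} | {q0} | {q1} — 6 equivalence classes.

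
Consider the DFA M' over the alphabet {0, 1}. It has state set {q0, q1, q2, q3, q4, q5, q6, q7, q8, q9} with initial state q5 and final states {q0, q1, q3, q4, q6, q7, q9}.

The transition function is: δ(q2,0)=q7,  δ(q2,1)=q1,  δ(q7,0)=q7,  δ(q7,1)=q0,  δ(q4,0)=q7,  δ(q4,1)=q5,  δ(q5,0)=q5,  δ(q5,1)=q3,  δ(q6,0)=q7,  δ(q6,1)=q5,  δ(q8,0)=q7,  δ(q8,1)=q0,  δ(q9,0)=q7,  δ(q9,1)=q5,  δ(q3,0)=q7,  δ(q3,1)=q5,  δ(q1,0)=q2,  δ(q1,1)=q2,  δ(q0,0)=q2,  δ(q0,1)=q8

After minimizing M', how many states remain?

Reachable states from the start: {q0,q1,q2,q3,q5,q7,q8}. Unreachable: {q4,q6,q9} — drop them.
Initial partition by acceptance: {q0,q1,q3,q7} | {q2,q5,q8}.
On input 0, block {q0,q1,q3,q7} splits into {q0,q1} and {q3,q7}.
Refine {q2,q5,q8} on symbol 0: members go to different blocks, giving {q2,q8} and {q5}.
Refine {q3,q7} on symbol 1: members go to different blocks, giving {q3} and {q7}.
Stable partition: {q0,q1} | {q2,q8} | {q3} | {q5} | {q7} — 5 equivalence classes.

5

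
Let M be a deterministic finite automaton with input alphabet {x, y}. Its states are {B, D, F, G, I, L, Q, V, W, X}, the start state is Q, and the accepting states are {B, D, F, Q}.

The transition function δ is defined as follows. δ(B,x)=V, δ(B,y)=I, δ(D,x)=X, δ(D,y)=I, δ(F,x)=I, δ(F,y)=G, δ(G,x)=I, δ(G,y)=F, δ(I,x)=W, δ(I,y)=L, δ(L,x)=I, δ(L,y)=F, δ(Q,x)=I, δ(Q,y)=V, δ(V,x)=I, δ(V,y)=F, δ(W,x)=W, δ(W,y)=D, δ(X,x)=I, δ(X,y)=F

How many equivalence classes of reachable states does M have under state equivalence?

5

States {B} cannot be reached from the start state, so discard them.
P0 = {D,F,Q} | {G,I,L,V,W,X}.
Refine {G,I,L,V,W,X} on symbol y: members go to different blocks, giving {G,L,V,W,X} and {I}.
Refine {D,F,Q} on symbol x: members go to different blocks, giving {F,Q} and {D}.
Refine {G,L,V,W,X} on symbol x: members go to different blocks, giving {G,L,V,X} and {W}.
No further refinement is possible. Final partition (5 blocks): {F,Q} | {G,L,V,X} | {I} | {D} | {W}.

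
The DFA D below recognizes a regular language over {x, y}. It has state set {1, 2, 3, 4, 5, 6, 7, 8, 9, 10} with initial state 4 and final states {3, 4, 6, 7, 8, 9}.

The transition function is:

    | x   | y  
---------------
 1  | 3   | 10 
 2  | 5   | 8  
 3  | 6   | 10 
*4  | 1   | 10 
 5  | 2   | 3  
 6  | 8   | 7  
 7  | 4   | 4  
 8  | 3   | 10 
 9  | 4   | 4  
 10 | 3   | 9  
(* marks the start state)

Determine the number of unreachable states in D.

2

Starting at 4 and following transitions, the reachable set is {1, 3, 4, 6, 7, 8, 9, 10}. That leaves 2, 5 unreachable — 2 in total.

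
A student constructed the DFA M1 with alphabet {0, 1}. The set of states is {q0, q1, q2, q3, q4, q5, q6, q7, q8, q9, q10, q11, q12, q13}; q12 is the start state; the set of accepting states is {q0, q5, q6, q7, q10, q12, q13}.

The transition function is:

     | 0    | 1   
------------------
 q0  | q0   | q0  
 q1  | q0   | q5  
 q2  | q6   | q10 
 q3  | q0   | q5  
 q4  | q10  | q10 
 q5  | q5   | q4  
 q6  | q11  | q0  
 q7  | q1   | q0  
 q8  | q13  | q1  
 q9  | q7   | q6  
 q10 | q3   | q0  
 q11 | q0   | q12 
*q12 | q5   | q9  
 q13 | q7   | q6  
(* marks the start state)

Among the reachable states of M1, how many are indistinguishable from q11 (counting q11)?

Reachable states from the start: {q0,q1,q3,q4,q5,q6,q7,q9,q10,q11,q12}. Unreachable: {q2,q8,q13} — drop them.
Start with accepting vs non-accepting: {q0,q5,q6,q7,q10,q12} | {q1,q3,q4,q9,q11}.
Split {q0,q5,q6,q7,q10,q12} by δ(·,0) → {q0,q5,q12} and {q6,q7,q10}.
Split {q0,q5,q12} by δ(·,1) → {q5,q12} and {q0}.
On input 0, block {q1,q3,q4,q9,q11} splits into {q1,q3,q11} and {q4,q9}.
The partition is now stable with 5 blocks: {q5,q12} | {q1,q3,q11} | {q6,q7,q10} | {q0} | {q4,q9}.
State q11 belongs to the block {q1,q3,q11}, which has 3 states.

3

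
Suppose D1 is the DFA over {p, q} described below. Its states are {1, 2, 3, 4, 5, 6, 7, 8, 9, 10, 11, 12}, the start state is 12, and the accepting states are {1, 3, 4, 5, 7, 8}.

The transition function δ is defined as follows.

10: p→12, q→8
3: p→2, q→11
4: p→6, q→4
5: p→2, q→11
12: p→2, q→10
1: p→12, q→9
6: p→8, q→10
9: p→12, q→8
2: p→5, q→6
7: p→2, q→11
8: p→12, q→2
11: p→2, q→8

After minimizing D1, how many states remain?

7

First remove the unreachable states {1,3,4,7,9}; 7 states remain.
Start with accepting vs non-accepting: {5,8} | {2,6,10,11,12}.
Refine {2,6,10,11,12} on symbol p: members go to different blocks, giving {10,11,12} and {2,6}.
On input p, block {5,8} splits into {5} and {8}.
On input p, block {10,11,12} splits into {11,12} and {10}.
Split {11,12} by δ(·,q) → {11} and {12}.
On input p, block {2,6} splits into {2} and {6}.
The partition is now stable with 7 blocks: {5} | {11} | {2} | {8} | {10} | {12} | {6}.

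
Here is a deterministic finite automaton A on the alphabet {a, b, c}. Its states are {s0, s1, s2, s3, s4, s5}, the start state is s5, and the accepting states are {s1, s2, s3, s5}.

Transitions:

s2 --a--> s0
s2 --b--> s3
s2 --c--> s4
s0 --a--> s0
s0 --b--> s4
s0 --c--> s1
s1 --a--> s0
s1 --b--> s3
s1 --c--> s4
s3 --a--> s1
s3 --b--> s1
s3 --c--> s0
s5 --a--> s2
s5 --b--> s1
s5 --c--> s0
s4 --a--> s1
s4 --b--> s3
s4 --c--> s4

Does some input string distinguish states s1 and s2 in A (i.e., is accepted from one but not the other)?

Every state is reachable, so we keep all 6.
P0 = {s1,s2,s3,s5} | {s0,s4}.
Split {s1,s2,s3,s5} by δ(·,a) → {s1,s2} and {s3,s5}.
On input a, block {s0,s4} splits into {s0} and {s4}.
No further refinement is possible. Final partition (4 blocks): {s1,s2} | {s0} | {s3,s5} | {s4}.
s1 and s2 lie in the same block of the stable partition, so they are equivalent — no string distinguishes them.

No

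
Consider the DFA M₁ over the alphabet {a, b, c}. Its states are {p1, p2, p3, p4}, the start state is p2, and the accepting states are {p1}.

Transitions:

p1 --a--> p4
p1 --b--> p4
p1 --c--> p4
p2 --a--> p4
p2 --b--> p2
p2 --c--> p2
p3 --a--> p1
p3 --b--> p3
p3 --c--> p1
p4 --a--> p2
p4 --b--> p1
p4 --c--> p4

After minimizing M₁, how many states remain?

3

First remove the unreachable states {p3}; 3 states remain.
P0 = {p1} | {p2,p4}.
Split {p2,p4} by δ(·,b) → {p2} and {p4}.
The partition is now stable with 3 blocks: {p1} | {p2} | {p4}.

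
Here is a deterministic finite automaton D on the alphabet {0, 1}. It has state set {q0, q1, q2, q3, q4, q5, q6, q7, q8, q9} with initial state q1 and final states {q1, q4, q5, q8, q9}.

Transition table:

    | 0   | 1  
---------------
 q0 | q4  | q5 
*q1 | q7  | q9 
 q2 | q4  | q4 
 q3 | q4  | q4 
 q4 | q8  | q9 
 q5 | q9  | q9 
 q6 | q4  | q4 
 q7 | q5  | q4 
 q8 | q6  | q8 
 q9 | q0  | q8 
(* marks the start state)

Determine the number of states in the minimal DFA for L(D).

3

Reachable states from the start: {q0,q1,q4,q5,q6,q7,q8,q9}. Unreachable: {q2,q3} — drop them.
Start with accepting vs non-accepting: {q1,q4,q5,q8,q9} | {q0,q6,q7}.
Split {q1,q4,q5,q8,q9} by δ(·,0) → {q1,q8,q9} and {q4,q5}.
The partition is now stable with 3 blocks: {q1,q8,q9} | {q0,q6,q7} | {q4,q5}.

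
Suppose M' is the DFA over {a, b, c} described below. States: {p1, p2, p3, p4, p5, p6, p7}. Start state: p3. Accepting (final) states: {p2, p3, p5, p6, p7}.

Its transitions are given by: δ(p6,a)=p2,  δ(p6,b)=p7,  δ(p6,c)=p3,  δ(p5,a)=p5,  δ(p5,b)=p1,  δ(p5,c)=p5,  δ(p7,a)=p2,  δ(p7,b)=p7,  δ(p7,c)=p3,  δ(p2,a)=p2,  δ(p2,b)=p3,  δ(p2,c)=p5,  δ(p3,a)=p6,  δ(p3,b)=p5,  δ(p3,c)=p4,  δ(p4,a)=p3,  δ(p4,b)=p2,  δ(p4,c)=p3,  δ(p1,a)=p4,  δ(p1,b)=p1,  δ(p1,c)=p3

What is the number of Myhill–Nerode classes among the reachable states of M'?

6

Initial partition by acceptance: {p2,p3,p5,p6,p7} | {p1,p4}.
On input b, block {p2,p3,p5,p6,p7} splits into {p2,p3,p6,p7} and {p5}.
Refine {p2,p3,p6,p7} on symbol b: members go to different blocks, giving {p2,p6,p7} and {p3}.
Split {p2,p6,p7} by δ(·,b) → {p6,p7} and {p2}.
Split {p1,p4} by δ(·,a) → {p1} and {p4}.
Stable partition: {p6,p7} | {p1} | {p5} | {p3} | {p2} | {p4} — 6 equivalence classes.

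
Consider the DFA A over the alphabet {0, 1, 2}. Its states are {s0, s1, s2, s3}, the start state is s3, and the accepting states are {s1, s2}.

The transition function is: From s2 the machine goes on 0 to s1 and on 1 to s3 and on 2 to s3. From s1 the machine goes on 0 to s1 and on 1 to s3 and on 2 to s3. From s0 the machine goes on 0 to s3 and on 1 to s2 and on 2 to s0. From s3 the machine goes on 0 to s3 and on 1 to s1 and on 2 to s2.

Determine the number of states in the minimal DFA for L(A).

States {s0} cannot be reached from the start state, so discard them.
P0 = {s1,s2} | {s3}.
Stable partition: {s1,s2} | {s3} — 2 equivalence classes.

2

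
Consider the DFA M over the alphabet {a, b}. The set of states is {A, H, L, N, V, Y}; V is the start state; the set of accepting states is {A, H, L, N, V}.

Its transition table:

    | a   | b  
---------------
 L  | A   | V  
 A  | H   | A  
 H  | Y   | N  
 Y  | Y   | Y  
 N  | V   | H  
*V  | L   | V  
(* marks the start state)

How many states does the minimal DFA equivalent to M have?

6

Every state is reachable, so we keep all 6.
Start with accepting vs non-accepting: {A,H,L,N,V} | {Y}.
On input a, block {A,H,L,N,V} splits into {A,L,N,V} and {H}.
Split {A,L,N,V} by δ(·,a) → {L,N,V} and {A}.
On input a, block {L,N,V} splits into {N,V} and {L}.
Refine {N,V} on symbol a: members go to different blocks, giving {N} and {V}.
The partition is now stable with 6 blocks: {N} | {Y} | {H} | {A} | {L} | {V}.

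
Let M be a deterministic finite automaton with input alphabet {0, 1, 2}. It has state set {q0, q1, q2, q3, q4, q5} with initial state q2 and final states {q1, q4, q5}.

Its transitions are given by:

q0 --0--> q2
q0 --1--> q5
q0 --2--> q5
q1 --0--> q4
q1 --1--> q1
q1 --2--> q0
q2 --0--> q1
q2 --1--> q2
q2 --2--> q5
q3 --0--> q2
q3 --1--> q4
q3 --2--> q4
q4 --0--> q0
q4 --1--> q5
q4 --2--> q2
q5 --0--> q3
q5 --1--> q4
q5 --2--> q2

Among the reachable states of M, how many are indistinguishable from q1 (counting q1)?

1

Every state is reachable, so we keep all 6.
Initial partition by acceptance: {q1,q4,q5} | {q0,q2,q3}.
Split {q1,q4,q5} by δ(·,0) → {q4,q5} and {q1}.
Split {q0,q2,q3} by δ(·,0) → {q0,q3} and {q2}.
No further refinement is possible. Final partition (4 blocks): {q4,q5} | {q0,q3} | {q1} | {q2}.
The equivalence class containing q1 is {q1}, of size 1.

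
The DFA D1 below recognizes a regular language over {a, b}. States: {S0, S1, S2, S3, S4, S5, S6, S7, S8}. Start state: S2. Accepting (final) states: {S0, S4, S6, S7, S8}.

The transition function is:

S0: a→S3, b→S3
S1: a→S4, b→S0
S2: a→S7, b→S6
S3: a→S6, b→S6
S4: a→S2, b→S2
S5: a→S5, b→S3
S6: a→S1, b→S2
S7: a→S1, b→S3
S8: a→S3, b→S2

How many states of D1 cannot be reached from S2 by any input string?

2

No path from S2 leads to S5, S8; the other 7 states are all reachable.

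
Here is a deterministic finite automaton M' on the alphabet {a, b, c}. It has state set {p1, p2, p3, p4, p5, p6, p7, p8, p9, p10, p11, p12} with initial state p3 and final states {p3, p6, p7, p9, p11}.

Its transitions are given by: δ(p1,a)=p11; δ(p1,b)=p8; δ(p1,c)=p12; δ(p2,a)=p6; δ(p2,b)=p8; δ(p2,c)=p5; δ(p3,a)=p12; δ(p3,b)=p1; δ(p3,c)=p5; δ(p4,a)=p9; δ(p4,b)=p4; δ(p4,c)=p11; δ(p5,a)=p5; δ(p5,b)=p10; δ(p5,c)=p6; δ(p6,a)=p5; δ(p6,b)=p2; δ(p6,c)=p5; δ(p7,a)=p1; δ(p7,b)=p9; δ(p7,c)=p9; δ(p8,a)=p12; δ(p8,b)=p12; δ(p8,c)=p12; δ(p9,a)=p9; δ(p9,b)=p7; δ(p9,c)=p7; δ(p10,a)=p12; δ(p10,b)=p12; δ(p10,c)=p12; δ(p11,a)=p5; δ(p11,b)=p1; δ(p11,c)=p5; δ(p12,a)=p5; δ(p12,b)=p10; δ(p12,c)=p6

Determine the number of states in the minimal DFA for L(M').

4

States {p4,p7,p9} cannot be reached from the start state, so discard them.
P0 = {p3,p6,p11} | {p1,p2,p5,p8,p10,p12}.
Refine {p1,p2,p5,p8,p10,p12} on symbol a: members go to different blocks, giving {p5,p8,p10,p12} and {p1,p2}.
On input c, block {p5,p8,p10,p12} splits into {p5,p12} and {p8,p10}.
The partition is now stable with 4 blocks: {p3,p6,p11} | {p5,p12} | {p1,p2} | {p8,p10}.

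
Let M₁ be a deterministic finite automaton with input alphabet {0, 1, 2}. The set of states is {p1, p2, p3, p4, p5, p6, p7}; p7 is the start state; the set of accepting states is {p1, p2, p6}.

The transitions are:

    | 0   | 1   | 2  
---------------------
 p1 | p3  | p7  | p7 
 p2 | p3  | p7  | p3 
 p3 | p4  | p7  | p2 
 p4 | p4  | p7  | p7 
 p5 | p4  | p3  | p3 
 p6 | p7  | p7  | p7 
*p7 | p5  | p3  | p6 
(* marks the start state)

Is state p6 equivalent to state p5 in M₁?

States {p1} cannot be reached from the start state, so discard them.
P0 = {p2,p6} | {p3,p4,p5,p7}.
Refine {p3,p4,p5,p7} on symbol 2: members go to different blocks, giving {p3,p7} and {p4,p5}.
Stable partition: {p2,p6} | {p3,p7} | {p4,p5} — 3 equivalence classes.
p6 and p5 end up in different blocks, so they are distinguishable. For instance, the string 'ε' is accepted from only p6.

No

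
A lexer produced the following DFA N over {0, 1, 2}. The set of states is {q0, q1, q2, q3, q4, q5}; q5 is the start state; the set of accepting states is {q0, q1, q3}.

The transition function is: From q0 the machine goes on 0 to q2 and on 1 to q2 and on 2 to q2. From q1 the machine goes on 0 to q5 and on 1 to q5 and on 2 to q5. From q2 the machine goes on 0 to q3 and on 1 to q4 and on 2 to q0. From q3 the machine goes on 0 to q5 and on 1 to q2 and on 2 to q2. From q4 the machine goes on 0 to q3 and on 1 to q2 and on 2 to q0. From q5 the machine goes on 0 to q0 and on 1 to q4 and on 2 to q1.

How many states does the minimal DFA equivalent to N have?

Every state is reachable, so we keep all 6.
P0 = {q0,q1,q3} | {q2,q4,q5}.
The partition is now stable with 2 blocks: {q0,q1,q3} | {q2,q4,q5}.

2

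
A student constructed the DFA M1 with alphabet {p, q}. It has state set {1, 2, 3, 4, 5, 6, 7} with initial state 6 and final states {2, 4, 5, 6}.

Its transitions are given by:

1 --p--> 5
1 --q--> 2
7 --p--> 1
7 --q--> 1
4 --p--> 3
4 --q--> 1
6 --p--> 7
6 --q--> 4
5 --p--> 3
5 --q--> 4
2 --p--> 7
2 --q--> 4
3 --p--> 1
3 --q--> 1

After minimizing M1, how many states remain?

All states are reachable from the start state.
Start with accepting vs non-accepting: {2,4,5,6} | {1,3,7}.
On input q, block {2,4,5,6} splits into {2,5,6} and {4}.
Refine {1,3,7} on symbol p: members go to different blocks, giving {3,7} and {1}.
Stable partition: {2,5,6} | {3,7} | {4} | {1} — 4 equivalence classes.

4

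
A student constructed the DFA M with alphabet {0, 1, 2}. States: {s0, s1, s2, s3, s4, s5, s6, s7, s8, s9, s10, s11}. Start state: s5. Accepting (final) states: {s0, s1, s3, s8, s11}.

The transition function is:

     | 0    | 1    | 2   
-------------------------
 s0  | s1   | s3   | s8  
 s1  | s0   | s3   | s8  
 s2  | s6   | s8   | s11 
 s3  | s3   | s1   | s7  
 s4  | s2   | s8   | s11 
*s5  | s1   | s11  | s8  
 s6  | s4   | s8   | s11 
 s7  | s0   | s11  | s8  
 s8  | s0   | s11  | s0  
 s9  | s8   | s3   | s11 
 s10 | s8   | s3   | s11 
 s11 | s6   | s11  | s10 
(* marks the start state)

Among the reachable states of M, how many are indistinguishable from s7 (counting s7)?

Reachable states from the start: {s0,s1,s2,s3,s4,s5,s6,s7,s8,s10,s11}. Unreachable: {s9} — drop them.
Initial partition by acceptance: {s0,s1,s3,s8,s11} | {s2,s4,s5,s6,s7,s10}.
On input 0, block {s0,s1,s3,s8,s11} splits into {s0,s1,s3,s8} and {s11}.
On input 1, block {s0,s1,s3,s8} splits into {s0,s1,s3} and {s8}.
On input 2, block {s0,s1,s3} splits into {s0,s1} and {s3}.
On input 0, block {s2,s4,s5,s6,s7,s10} splits into {s2,s4,s6} and {s5,s7} and {s10}.
Stable partition: {s0,s1} | {s2,s4,s6} | {s11} | {s8} | {s3} | {s5,s7} | {s10} — 7 equivalence classes.
State s7 belongs to the block {s5,s7}, which has 2 states.

2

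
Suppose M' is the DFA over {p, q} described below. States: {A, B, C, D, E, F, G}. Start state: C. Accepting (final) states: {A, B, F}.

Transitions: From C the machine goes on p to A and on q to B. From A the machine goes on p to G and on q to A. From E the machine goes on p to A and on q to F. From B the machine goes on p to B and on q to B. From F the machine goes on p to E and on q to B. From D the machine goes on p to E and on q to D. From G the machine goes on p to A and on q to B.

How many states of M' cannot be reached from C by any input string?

3

Starting at C and following transitions, the reachable set is {A, B, C, G}. That leaves D, E, F unreachable — 3 in total.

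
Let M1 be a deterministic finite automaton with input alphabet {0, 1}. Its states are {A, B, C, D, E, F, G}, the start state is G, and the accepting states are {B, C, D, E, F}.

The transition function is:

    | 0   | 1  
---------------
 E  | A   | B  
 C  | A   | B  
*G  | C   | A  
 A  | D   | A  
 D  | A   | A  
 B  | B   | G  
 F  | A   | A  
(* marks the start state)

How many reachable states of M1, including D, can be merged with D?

1

Reachable states from the start: {A,B,C,D,G}. Unreachable: {E,F} — drop them.
Start with accepting vs non-accepting: {B,C,D} | {A,G}.
On input 0, block {B,C,D} splits into {C,D} and {B}.
On input 1, block {C,D} splits into {C} and {D}.
On input 0, block {A,G} splits into {A} and {G}.
The partition is now stable with 5 blocks: {C} | {A} | {B} | {D} | {G}.
The equivalence class containing D is {D}, of size 1.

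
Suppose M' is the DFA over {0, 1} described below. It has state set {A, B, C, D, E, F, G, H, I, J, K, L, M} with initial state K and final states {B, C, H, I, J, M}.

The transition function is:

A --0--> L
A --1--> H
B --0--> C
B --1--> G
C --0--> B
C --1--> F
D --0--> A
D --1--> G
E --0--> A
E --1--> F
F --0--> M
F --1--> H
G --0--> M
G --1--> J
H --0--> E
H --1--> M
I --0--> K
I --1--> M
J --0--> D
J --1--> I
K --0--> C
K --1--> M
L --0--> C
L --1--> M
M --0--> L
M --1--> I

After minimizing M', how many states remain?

7

Every state is reachable, so we keep all 13.
Start with accepting vs non-accepting: {B,C,H,I,J,M} | {A,D,E,F,G,K,L}.
Split {B,C,H,I,J,M} by δ(·,0) → {H,I,J,M} and {B,C}.
Refine {A,D,E,F,G,K,L} on symbol 0: members go to different blocks, giving {A,D,E} and {F,G} and {K,L}.
On input 0, block {H,I,J,M} splits into {H,J} and {I,M}.
Refine {A,D,E} on symbol 0: members go to different blocks, giving {D,E} and {A}.
No further refinement is possible. Final partition (7 blocks): {H,J} | {D,E} | {B,C} | {F,G} | {K,L} | {I,M} | {A}.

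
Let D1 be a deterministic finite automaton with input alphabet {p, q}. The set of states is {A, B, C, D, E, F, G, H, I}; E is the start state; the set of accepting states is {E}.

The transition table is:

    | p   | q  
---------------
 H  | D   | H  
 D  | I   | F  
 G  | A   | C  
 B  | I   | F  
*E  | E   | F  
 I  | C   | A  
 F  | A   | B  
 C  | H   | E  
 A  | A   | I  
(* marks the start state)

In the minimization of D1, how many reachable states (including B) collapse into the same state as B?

2

First remove the unreachable states {G}; 8 states remain.
Initial partition by acceptance: {E} | {A,B,C,D,F,H,I}.
Refine {A,B,C,D,F,H,I} on symbol q: members go to different blocks, giving {A,B,D,F,H,I} and {C}.
On input p, block {A,B,D,F,H,I} splits into {A,B,D,F,H} and {I}.
On input p, block {A,B,D,F,H} splits into {A,F,H} and {B,D}.
Refine {A,F,H} on symbol p: members go to different blocks, giving {A,F} and {H}.
Refine {A,F} on symbol q: members go to different blocks, giving {A} and {F}.
Stable partition: {E} | {A} | {C} | {I} | {B,D} | {H} | {F} — 7 equivalence classes.
The equivalence class containing B is {B,D}, of size 2.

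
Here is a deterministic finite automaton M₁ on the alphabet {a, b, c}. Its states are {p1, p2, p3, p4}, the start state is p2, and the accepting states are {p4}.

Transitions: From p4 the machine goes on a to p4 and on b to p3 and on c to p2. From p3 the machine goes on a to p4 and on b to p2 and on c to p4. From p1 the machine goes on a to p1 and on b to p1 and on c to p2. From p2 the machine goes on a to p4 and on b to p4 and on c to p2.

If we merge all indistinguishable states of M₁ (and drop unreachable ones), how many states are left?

3

States {p1} cannot be reached from the start state, so discard them.
P0 = {p4} | {p2,p3}.
Split {p2,p3} by δ(·,b) → {p2} and {p3}.
Stable partition: {p4} | {p2} | {p3} — 3 equivalence classes.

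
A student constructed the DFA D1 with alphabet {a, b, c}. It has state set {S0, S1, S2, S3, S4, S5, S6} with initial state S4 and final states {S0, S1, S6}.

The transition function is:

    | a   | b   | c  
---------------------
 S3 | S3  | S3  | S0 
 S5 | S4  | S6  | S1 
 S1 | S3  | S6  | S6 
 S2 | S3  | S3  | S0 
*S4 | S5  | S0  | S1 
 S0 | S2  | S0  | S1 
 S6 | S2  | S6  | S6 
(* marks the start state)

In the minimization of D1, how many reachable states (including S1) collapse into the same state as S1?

3

Every state is reachable, so we keep all 7.
Initial partition by acceptance: {S0,S1,S6} | {S2,S3,S4,S5}.
Refine {S2,S3,S4,S5} on symbol b: members go to different blocks, giving {S2,S3} and {S4,S5}.
Stable partition: {S0,S1,S6} | {S2,S3} | {S4,S5} — 3 equivalence classes.
State S1 belongs to the block {S0,S1,S6}, which has 3 states.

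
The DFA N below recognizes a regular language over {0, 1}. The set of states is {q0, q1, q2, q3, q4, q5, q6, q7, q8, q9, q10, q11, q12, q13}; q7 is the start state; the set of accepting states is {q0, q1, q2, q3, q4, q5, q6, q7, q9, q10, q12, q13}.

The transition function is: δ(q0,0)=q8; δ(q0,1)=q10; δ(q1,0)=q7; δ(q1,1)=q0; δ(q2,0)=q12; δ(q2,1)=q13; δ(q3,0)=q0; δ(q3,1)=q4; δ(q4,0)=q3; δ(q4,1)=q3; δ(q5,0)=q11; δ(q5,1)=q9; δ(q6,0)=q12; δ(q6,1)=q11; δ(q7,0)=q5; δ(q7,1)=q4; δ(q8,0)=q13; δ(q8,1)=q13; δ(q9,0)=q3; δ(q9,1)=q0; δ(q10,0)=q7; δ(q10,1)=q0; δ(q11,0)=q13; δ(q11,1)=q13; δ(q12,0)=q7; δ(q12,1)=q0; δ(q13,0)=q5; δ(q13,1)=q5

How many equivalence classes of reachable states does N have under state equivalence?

6

Reachable states from the start: {q0,q3,q4,q5,q7,q8,q9,q10,q11,q13}. Unreachable: {q1,q2,q6,q12} — drop them.
P0 = {q0,q3,q4,q5,q7,q9,q10,q13} | {q8,q11}.
Refine {q0,q3,q4,q5,q7,q9,q10,q13} on symbol 0: members go to different blocks, giving {q3,q4,q7,q9,q10,q13} and {q0,q5}.
Split {q3,q4,q7,q9,q10,q13} by δ(·,0) → {q3,q7,q13} and {q4,q9,q10}.
On input 1, block {q3,q7,q13} splits into {q3,q7} and {q13}.
Refine {q4,q9,q10} on symbol 1: members go to different blocks, giving {q9,q10} and {q4}.
The partition is now stable with 6 blocks: {q3,q7} | {q8,q11} | {q0,q5} | {q9,q10} | {q13} | {q4}.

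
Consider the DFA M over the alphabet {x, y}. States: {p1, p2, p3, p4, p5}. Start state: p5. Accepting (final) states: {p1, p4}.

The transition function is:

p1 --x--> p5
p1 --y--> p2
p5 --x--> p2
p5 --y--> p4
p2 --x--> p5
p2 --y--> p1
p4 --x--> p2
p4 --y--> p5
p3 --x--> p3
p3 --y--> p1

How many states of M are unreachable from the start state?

BFS from p5 reaches {p1, p2, p4, p5}; the 1 state(s) p3 are never visited.

1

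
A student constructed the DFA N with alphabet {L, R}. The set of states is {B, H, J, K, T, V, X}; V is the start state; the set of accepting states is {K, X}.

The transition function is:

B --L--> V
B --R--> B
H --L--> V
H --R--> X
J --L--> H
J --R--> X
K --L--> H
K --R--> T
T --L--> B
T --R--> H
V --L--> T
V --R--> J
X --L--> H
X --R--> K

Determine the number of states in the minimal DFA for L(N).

Every state is reachable, so we keep all 7.
P0 = {K,X} | {B,H,J,T,V}.
Split {K,X} by δ(·,R) → {X} and {K}.
Refine {B,H,J,T,V} on symbol R: members go to different blocks, giving {B,T,V} and {H,J}.
On input R, block {B,T,V} splits into {T,V} and {B}.
Split {T,V} by δ(·,L) → {V} and {T}.
On input L, block {H,J} splits into {H} and {J}.
The partition is now stable with 7 blocks: {X} | {V} | {K} | {H} | {B} | {T} | {J}.

7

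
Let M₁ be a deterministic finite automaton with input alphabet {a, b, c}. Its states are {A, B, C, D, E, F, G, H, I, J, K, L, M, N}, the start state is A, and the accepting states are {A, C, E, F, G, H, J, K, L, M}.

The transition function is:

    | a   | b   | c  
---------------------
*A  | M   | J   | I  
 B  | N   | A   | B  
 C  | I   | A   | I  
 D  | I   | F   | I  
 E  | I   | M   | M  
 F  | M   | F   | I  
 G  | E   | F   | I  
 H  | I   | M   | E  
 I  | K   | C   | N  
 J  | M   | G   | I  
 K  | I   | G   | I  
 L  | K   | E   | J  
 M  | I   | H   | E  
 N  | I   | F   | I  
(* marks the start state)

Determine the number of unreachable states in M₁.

3

No path from A leads to B, D, L; the other 11 states are all reachable.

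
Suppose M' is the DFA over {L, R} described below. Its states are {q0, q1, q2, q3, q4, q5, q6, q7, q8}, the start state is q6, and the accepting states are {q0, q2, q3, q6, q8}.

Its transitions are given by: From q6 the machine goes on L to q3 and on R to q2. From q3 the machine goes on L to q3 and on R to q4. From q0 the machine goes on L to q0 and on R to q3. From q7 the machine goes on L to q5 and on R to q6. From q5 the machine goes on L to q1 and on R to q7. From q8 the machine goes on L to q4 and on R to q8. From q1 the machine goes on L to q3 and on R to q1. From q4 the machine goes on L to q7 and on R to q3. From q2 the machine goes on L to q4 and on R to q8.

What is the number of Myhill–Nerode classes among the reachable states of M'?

7

States {q0} cannot be reached from the start state, so discard them.
Initial partition by acceptance: {q2,q3,q6,q8} | {q1,q4,q5,q7}.
Split {q2,q3,q6,q8} by δ(·,L) → {q2,q8} and {q3,q6}.
Refine {q1,q4,q5,q7} on symbol L: members go to different blocks, giving {q4,q5,q7} and {q1}.
On input L, block {q4,q5,q7} splits into {q4,q7} and {q5}.
On input L, block {q4,q7} splits into {q4} and {q7}.
Split {q3,q6} by δ(·,R) → {q3} and {q6}.
No further refinement is possible. Final partition (7 blocks): {q2,q8} | {q4} | {q3} | {q1} | {q5} | {q7} | {q6}.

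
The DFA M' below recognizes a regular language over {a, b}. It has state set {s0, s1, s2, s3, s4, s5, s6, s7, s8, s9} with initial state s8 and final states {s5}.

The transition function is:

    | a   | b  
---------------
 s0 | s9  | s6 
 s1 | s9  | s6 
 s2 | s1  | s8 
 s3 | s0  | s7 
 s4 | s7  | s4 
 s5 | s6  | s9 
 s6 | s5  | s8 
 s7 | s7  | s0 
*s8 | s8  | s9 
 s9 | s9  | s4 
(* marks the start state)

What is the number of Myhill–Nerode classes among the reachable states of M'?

7

States {s1,s2,s3} cannot be reached from the start state, so discard them.
Initial partition by acceptance: {s5} | {s0,s4,s6,s7,s8,s9}.
On input a, block {s0,s4,s6,s7,s8,s9} splits into {s0,s4,s7,s8,s9} and {s6}.
On input b, block {s0,s4,s7,s8,s9} splits into {s4,s7,s8,s9} and {s0}.
Refine {s4,s7,s8,s9} on symbol b: members go to different blocks, giving {s4,s8,s9} and {s7}.
On input a, block {s4,s8,s9} splits into {s8,s9} and {s4}.
Refine {s8,s9} on symbol b: members go to different blocks, giving {s8} and {s9}.
No further refinement is possible. Final partition (7 blocks): {s5} | {s8} | {s6} | {s0} | {s7} | {s4} | {s9}.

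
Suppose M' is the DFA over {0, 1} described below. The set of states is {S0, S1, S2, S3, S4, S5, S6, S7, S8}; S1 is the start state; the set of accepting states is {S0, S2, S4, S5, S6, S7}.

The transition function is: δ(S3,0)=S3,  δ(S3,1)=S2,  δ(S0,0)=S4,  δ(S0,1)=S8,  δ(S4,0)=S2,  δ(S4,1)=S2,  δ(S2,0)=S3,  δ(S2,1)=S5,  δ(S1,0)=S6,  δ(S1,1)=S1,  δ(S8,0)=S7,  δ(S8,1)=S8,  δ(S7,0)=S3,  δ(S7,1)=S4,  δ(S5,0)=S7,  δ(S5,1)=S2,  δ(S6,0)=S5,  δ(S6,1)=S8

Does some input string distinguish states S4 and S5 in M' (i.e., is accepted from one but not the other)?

No

States {S0} cannot be reached from the start state, so discard them.
Start with accepting vs non-accepting: {S2,S4,S5,S6,S7} | {S1,S3,S8}.
Refine {S2,S4,S5,S6,S7} on symbol 0: members go to different blocks, giving {S4,S5,S6} and {S2,S7}.
Split {S4,S5,S6} by δ(·,0) → {S4,S5} and {S6}.
Refine {S1,S3,S8} on symbol 0: members go to different blocks, giving {S1} and {S3} and {S8}.
Stable partition: {S4,S5} | {S1} | {S2,S7} | {S6} | {S3} | {S8} — 6 equivalence classes.
S4 and S5 lie in the same block of the stable partition, so they are equivalent — no string distinguishes them.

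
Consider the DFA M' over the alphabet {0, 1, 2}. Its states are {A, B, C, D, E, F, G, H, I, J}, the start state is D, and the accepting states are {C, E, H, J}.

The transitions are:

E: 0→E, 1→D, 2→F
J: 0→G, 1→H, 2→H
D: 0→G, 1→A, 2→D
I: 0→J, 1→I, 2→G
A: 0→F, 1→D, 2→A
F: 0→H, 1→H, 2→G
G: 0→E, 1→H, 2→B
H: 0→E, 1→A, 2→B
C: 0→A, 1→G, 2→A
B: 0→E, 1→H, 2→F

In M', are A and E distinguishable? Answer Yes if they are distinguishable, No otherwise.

Reachable states from the start: {A,B,D,E,F,G,H}. Unreachable: {C,I,J} — drop them.
Initial partition by acceptance: {E,H} | {A,B,D,F,G}.
Split {A,B,D,F,G} by δ(·,0) → {B,F,G} and {A,D}.
No further refinement is possible. Final partition (3 blocks): {E,H} | {B,F,G} | {A,D}.
A and E end up in different blocks, so they are distinguishable. For instance, the string 'ε' is accepted from only E.

Yes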